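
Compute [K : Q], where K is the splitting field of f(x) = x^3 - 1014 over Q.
[K : Q] = 6

The roots of x^3 - 1014 are ∛1014, ω∛1014, ω^2∛1014 where ω = e^(2πi/3) is a primitive cube root of unity, so K = Q(∛1014, ω). Now [Q(∛1014):Q] = 3 (since 1014 is not a perfect cube, x^3 - 1014 is irreducible) and [Q(ω):Q] = 2. Both 2 and 3 divide [K:Q], and [K:Q] ≤ 3·2 = 6, so [K:Q] = 6. (Equivalently: Q(∛1014) ⊂ R but ω ∉ R, so [K : Q(∛1014)] = 2.)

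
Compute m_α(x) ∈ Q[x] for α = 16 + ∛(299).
m_α(x) = x^3 - 48x^2 + 768x - 4395

Set β = α - 16 = ∛(299), so β^3 = 299. Then (α - 16)^3 - 299 = 0, i.e. α is a root of g(x) = (x - 16)^3 - 299 = x^3 - 48x^2 + 768x - 4395. Since g(x) = h(x - 16) where h(x) = x^3 - 299, and h is irreducible over Q (because 299 is not a perfect cube, so h has no rational root, and a monic cubic with no rational root is irreducible), g is also irreducible (irreducibility is preserved under the substitution x → x - 16). Hence m_α(x) = x^3 - 48x^2 + 768x - 4395.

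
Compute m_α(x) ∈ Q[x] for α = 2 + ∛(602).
m_α(x) = x^3 - 6x^2 + 12x - 610

Set β = α - 2 = ∛(602), so β^3 = 602. Then (α - 2)^3 - 602 = 0, i.e. α is a root of g(x) = (x - 2)^3 - 602 = x^3 - 6x^2 + 12x - 610. Since g(x) = h(x - 2) where h(x) = x^3 - 602, and h is irreducible over Q (because 602 is not a perfect cube, so h has no rational root, and a monic cubic with no rational root is irreducible), g is also irreducible (irreducibility is preserved under the substitution x → x - 2). Hence m_α(x) = x^3 - 6x^2 + 12x - 610.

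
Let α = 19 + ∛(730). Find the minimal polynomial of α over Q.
m_α(x) = x^3 - 57x^2 + 1083x - 7589

Set β = α - 19 = ∛(730), so β^3 = 730. Then (α - 19)^3 - 730 = 0, i.e. α is a root of g(x) = (x - 19)^3 - 730 = x^3 - 57x^2 + 1083x - 7589. Since g(x) = h(x - 19) where h(x) = x^3 - 730, and h is irreducible over Q (because 730 is not a perfect cube, so h has no rational root, and a monic cubic with no rational root is irreducible), g is also irreducible (irreducibility is preserved under the substitution x → x - 19). Hence m_α(x) = x^3 - 57x^2 + 1083x - 7589.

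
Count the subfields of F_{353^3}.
F_{353^3} has 2 subfields

The subfields of F_{p^n} are exactly the fields F_{p^d} for d | n (each is the fixed field of the unique index-d subgroup of Gal(F_{p^n}/F_p) ≅ Z/nZ). The divisors of n = 3 are {1, 3}, giving 2 subfields: F_{353^1}, F_{353^3}.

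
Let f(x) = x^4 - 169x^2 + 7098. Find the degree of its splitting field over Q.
[K : Q] = 4

Solving the quadratic in x^2: x^2 = (169 ± √(169^2 - 4·7098))/2 = (169 ± √169)/2 = (169 ± 13)/2, giving x^2 = 78 or x^2 = 91. So f(x) = (x^2 - 78)(x^2 - 91) and the roots of f are ±√78, ±√91. Hence the splitting field is K = Q(√78, √91). Since 78 and 91 are distinct squarefree integers > 1, their product 7098 is not a perfect square, so √91 ∉ Q(√78). By the tower law [K:Q] = [Q(√78,√91):Q(√78)] · [Q(√78):Q] = 2 · 2 = 4.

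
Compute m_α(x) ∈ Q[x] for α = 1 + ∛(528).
m_α(x) = x^3 - 3x^2 + 3x - 529

Set β = α - 1 = ∛(528), so β^3 = 528. Then (α - 1)^3 - 528 = 0, i.e. α is a root of g(x) = (x - 1)^3 - 528 = x^3 - 3x^2 + 3x - 529. Since g(x) = h(x - 1) where h(x) = x^3 - 528, and h is irreducible over Q (because 528 is not a perfect cube, so h has no rational root, and a monic cubic with no rational root is irreducible), g is also irreducible (irreducibility is preserved under the substitution x → x - 1). Hence m_α(x) = x^3 - 3x^2 + 3x - 529.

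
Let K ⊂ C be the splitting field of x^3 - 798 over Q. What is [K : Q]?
[K : Q] = 6

The roots of x^3 - 798 are ∛798, ω∛798, ω^2∛798 where ω = e^(2πi/3) is a primitive cube root of unity, so K = Q(∛798, ω). Now [Q(∛798):Q] = 3 (since 798 is not a perfect cube, x^3 - 798 is irreducible) and [Q(ω):Q] = 2. Both 2 and 3 divide [K:Q], and [K:Q] ≤ 3·2 = 6, so [K:Q] = 6. (Equivalently: Q(∛798) ⊂ R but ω ∉ R, so [K : Q(∛798)] = 2.)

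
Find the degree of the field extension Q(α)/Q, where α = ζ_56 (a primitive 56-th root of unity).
[Q(α):Q] = 24

The minimal polynomial of ζ_56 over Q is the 56-th cyclotomic polynomial Φ_56(x), which is irreducible over Q and has degree φ(56) = 24. Hence [Q(α):Q] = φ(56) = 24.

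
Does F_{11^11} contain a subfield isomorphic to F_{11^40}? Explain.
No: F_{11^40} is not a subfield of F_{11^11}

F_{p^m} embeds in F_{p^n} iff m | n. Here 40 ∤ 11 (since 11 = 0·40 + 11 with remainder 11 ≠ 0), so F_{11^40} is not a subfield of F_{11^11}. Equivalently: if it were, the tower law would give 40 = [F_{11^40}:F_11] dividing [F_{11^11}:F_11] = 11, contradiction.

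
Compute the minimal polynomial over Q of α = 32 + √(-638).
m_α(x) = x^2 - 64x + 1662

From α - 32 = √(-638), squaring gives (α - 32)^2 = -638, i.e. α^2 - 64α + 1024 = -638, so α^2 - 64α + 1662 = 0. The discriminant of x^2 - 64x + 1662 is (-64)^2 - 4·(1662) = 4096 - 6648 = -2552, and 4·(-638) is not a perfect square in Q since -638 is squarefree and ≠ 1. Hence x^2 - 64x + 1662 is irreducible over Q and is the minimal polynomial of α.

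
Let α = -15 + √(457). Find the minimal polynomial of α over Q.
m_α(x) = x^2 + 30x - 232

From α + 15 = √(457), squaring gives (α + 15)^2 = 457, i.e. α^2 + 30α + 225 = 457, so α^2 + 30α - 232 = 0. The discriminant of x^2 + 30x - 232 is (30)^2 - 4·(-232) = 900 + 928 = 1828, and 4·(457) is not a perfect square in Q since 457 is squarefree and ≠ 1. Hence x^2 + 30x - 232 is irreducible over Q and is the minimal polynomial of α.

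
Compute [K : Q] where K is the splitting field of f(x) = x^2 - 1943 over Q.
[K : Q] = 2

f(x) = x^2 - 1943 factors as (x - √1943)(x + √1943). The splitting field is K = Q(√1943). Since 1943 is squarefree and > 1, it is not a perfect square, so x^2 - 1943 is irreducible over Q and [Q(√1943) : Q] = 2. Hence [K : Q] = 2.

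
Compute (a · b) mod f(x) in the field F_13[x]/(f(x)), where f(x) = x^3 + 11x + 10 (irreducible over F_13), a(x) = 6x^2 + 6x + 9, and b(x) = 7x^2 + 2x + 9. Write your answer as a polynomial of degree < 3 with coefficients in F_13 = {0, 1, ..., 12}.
a · b ≡ 5x^2 + 7x + 9 (mod f(x))

Multiply in F_13[x]: a(x)·b(x) = (6x^2 + 6x + 9)·(7x^2 + 2x + 9) = 3x^4 + 2x^3 + 12x^2 + 7x + 3. This has degree ≥ 3, so divide by f(x) over F_13: 3x^4 + 2x^3 + 12x^2 + 7x + 3 = (3x + 2)·(x^3 + 11x + 10) + (5x^2 + 7x + 9). Hence a·b ≡ 5x^2 + 7x + 9 (mod f). (F_13[x]/(f) is a field with 13^3 = 2197 elements since f is irreducible of degree 3.)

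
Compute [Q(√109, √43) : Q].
[Q(√109, √43) : Q] = 4

[Q(√109):Q] = 2 (min poly x^2 - 109, irreducible since 109 is squarefree > 1). For the top step, suppose √43 ∈ Q(√109), say √43 = c + d√109 with c, d ∈ Q. Squaring: 43 = c^2 + 109d^2 + 2cd√109. Since √109 ∉ Q this forces 2cd = 0. If d = 0 then √43 = c ∈ Q, contradicting 43 squarefree > 1. If c = 0 then 43 = 109d^2, so 109·43 = (109d)^2 is a perfect square in Q — but 109·43 = 4687 is not a perfect square (since 109 and 43 are distinct squarefree integers). Contradiction. Hence √43 ∉ Q(√109), so x^2 - 43 stays irreducible over Q(√109) and [Q(√109, √43) : Q(√109)] = 2. By the tower law, [Q(√109, √43) : Q] = 2 · 2 = 4.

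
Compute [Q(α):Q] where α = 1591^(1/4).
[Q(α):Q] = 4

α is a root of x^4 - 1591. By Eisenstein's criterion at the prime p = 37 (which divides the constant term 1591 but p^2 = 1369 does not, since 1591 is squarefree), x^4 - 1591 is irreducible over Q. Hence [Q(α):Q] = 4.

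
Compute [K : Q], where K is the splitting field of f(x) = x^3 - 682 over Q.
[K : Q] = 6

The roots of x^3 - 682 are ∛682, ω∛682, ω^2∛682 where ω = e^(2πi/3) is a primitive cube root of unity, so K = Q(∛682, ω). Now [Q(∛682):Q] = 3 (since 682 is not a perfect cube, x^3 - 682 is irreducible) and [Q(ω):Q] = 2. Both 2 and 3 divide [K:Q], and [K:Q] ≤ 3·2 = 6, so [K:Q] = 6. (Equivalently: Q(∛682) ⊂ R but ω ∉ R, so [K : Q(∛682)] = 2.)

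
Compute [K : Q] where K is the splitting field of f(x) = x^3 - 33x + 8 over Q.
[K : Q] = 6

By the rational root test, any rational root of the monic integer polynomial f(x) = x^3 - 33x + 8 must be an integer dividing the constant term 8, i.e. one of ±{1, 2, 4, 8}. Evaluating: f(1) = -24, f(-1) = 40, f(2) = -50, f(-2) = 66, f(4) = -60, f(-4) = 76, f(8) = 256, f(-8) = -240; none is 0, so f has no rational root and is therefore irreducible over Q (a cubic with no linear factor over a field is irreducible). For an irreducible cubic, the Galois group is A_3 or S_3 according as the discriminant disc(f) = -4a^3 - 27b^2 = -4·(-33)^3 - 27·(8)^2 = 142020 is or is not a square in Q. Here disc(f) = 142020 is not a perfect square in Q, so the Galois group of f over Q is not contained in A_3 and must be all of S_3. The splitting field has degree |S_3| = 6 over Q, so [K : Q] = 6.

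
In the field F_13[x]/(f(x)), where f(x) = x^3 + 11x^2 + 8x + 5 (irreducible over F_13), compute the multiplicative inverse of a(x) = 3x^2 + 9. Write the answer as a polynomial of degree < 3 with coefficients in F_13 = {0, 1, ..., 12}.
a(x)^(-1) ≡ 6x^2 + 6x + 7 (mod f(x))

Since f is irreducible over F_13, F_13[x]/(f) is a field and a(x) ≠ 0 has an inverse. Apply the extended Euclidean algorithm to f(x) and a(x) in F_13[x]: f(x) = (9x + 8)·a(x) + (5x + 11);  a(x) = (11x + 7)·(5x + 11) + (10). The last nonzero remainder is the constant 10 = gcd(f, a) in F_13. Back-substituting through the division chain expresses 10 = s(x)·a(x) + t(x)·f(x) with s(x) ≡ 8x^2 + 8x + 5 (mod f), so (8x^2 + 8x + 5)·a(x) ≡ 10 (mod f). Multiplying by 10^(-1) ≡ 4 in F_13 gives a(x)^(-1) ≡ 4·(8x^2 + 8x + 5) ≡ 6x^2 + 6x + 7 (mod f). Check: (3x^2 + 9)·(6x^2 + 6x + 7) = 5x^4 + 5x^3 + 10x^2 + 2x + 11 ≡ 1 (mod x^3 + 11x^2 + 8x + 5).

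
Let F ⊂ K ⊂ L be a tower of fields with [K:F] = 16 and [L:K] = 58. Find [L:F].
[L:F] = 928

The tower law says that for any tower of field extensions F ⊂ K ⊂ L with finite degrees, [L:F] = [L:K] · [K:F]. Here this gives [L:F] = 58 · 16 = 928.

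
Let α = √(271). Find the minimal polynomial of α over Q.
m_α(x) = x^2 - 271

α satisfies α^2 - 271 = 0, so x^2 - 271 annihilates α. Since d = 271 is squarefree and ≠ 1, it is not a perfect square in Q, so x^2 - 271 has no rational root and is therefore irreducible over Q (a degree-2 polynomial over a field is irreducible iff it has no root). Hence m_α(x) = x^2 - 271.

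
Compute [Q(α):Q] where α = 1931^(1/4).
[Q(α):Q] = 4

α is a root of x^4 - 1931. By Eisenstein's criterion at the prime p = 1931 (which divides the constant term 1931 but p^2 = 3728761 does not, since 1931 is squarefree), x^4 - 1931 is irreducible over Q. Hence [Q(α):Q] = 4.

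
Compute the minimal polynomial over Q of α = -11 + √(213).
m_α(x) = x^2 + 22x - 92

From α + 11 = √(213), squaring gives (α + 11)^2 = 213, i.e. α^2 + 22α + 121 = 213, so α^2 + 22α - 92 = 0. The discriminant of x^2 + 22x - 92 is (22)^2 - 4·(-92) = 484 + 368 = 852, and 4·(213) is not a perfect square in Q since 213 is squarefree and ≠ 1. Hence x^2 + 22x - 92 is irreducible over Q and is the minimal polynomial of α.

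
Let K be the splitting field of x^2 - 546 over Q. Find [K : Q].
[K : Q] = 2

f(x) = x^2 - 546 factors as (x - √546)(x + √546). The splitting field is K = Q(√546). Since 546 is squarefree and > 1, it is not a perfect square, so x^2 - 546 is irreducible over Q and [Q(√546) : Q] = 2. Hence [K : Q] = 2.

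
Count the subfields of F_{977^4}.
F_{977^4} has 3 subfields

The subfields of F_{p^n} are exactly the fields F_{p^d} for d | n (each is the fixed field of the unique index-d subgroup of Gal(F_{p^n}/F_p) ≅ Z/nZ). The divisors of n = 4 are {1, 2, 4}, giving 3 subfields: F_{977^1}, F_{977^2}, F_{977^4}.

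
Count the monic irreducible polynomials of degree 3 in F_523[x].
There are 47685048 monic irreducible polynomials of degree 3 over F_523

Each element of F_{523^3} that lies in no proper subfield is a root of exactly one monic irreducible of degree 3 over F_523, and each such polynomial has 3 distinct roots in F_{523^3}. By Möbius inversion the count is N_523(3) = (1/3) Σ_{d|3} μ(3/d) · 523^d = (1/3)(μ(3)·523^1 + μ(1)·523^3) = 143055144/3 = 47685048.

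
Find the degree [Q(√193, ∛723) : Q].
[Q(√193, ∛723) : Q] = 6

Let L = Q(√193, ∛723). Since Q(√193) ⊂ L and [Q(√193):Q] = 2, the tower law gives 2 | [L:Q]. Likewise Q(∛723) ⊂ L with [Q(∛723):Q] = 3 (because 723 is not a perfect cube), so 3 | [L:Q]. As gcd(2,3) = 1, [L:Q] is divisible by 6. Conversely L is generated over Q by √193 and ∛723, so [L:Q] ≤ 2·3 = 6. Therefore [Q(√193, ∛723) : Q] = 6.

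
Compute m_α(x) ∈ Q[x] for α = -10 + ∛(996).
m_α(x) = x^3 + 30x^2 + 300x + 4

Set β = α + 10 = ∛(996), so β^3 = 996. Then (α + 10)^3 - 996 = 0, i.e. α is a root of g(x) = (x + 10)^3 - 996 = x^3 + 30x^2 + 300x + 4. Since g(x) = h(x + 10) where h(x) = x^3 - 996, and h is irreducible over Q (because 996 is not a perfect cube, so h has no rational root, and a monic cubic with no rational root is irreducible), g is also irreducible (irreducibility is preserved under the substitution x → x + 10). Hence m_α(x) = x^3 + 30x^2 + 300x + 4.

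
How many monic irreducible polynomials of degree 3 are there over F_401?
There are 21493600 monic irreducible polynomials of degree 3 over F_401

Each element of F_{401^3} that lies in no proper subfield is a root of exactly one monic irreducible of degree 3 over F_401, and each such polynomial has 3 distinct roots in F_{401^3}. By Möbius inversion the count is N_401(3) = (1/3) Σ_{d|3} μ(3/d) · 401^d = (1/3)(μ(3)·401^1 + μ(1)·401^3) = 64480800/3 = 21493600.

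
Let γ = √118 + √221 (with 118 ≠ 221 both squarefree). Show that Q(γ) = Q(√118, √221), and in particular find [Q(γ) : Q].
[Q(γ) : Q] = 4 (equivalently, Q(γ) = Q(√118, √221))

Obviously Q(γ) ⊆ Q(√118, √221), and [Q(√118, √221):Q] = 4 (since 118, 221 are distinct squarefree integers > 1 with 26078 not a perfect square). To show equality we compute the minimal polynomial of γ. From γ = √118 + √221: γ^2 = 118 + 2√(26078) + 221 = 339 + 2√(26078), so γ^2 - 339 = 2√(26078); squaring, (γ^2 - 339)^2 = 4·26078, i.e. γ^4 - 678γ^2 + 114921 - 104312 = 0, i.e. γ^4 - 678γ^2 + 10609 = 0. So γ is a root of x^4 - 678x^2 + 10609. This polynomial is irreducible over Q: it has no rational root (each ±√118 ± √221 is irrational), and any factorization into two quadratics over Q would force √(26078) ∈ Q (pairing opposite roots) or √118, √221 ∈ Q (other pairings), all impossible. Hence [Q(γ):Q] = 4 = [Q(√118, √221):Q], so Q(γ) = Q(√118, √221).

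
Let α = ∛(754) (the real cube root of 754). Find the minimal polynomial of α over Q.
m_α(x) = x^3 - 754

α satisfies α^3 = 754, so x^3 - 754 annihilates α. By the rational root test, a rational root p/q (in lowest terms) of x^3 - 754 would satisfy p^3 = 754 q^3, forcing q = 1 and p^3 = 754; but 754 is not a perfect cube, contradiction. A monic cubic over Q with no rational root is irreducible (any nontrivial factorization would include a linear factor). Hence x^3 - 754 is the minimal polynomial of α, and in particular [Q(α):Q] = 3.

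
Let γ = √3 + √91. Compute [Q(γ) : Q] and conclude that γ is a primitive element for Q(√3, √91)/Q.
[Q(γ) : Q] = 4 (equivalently, Q(γ) = Q(√3, √91))

Obviously Q(γ) ⊆ Q(√3, √91), and [Q(√3, √91):Q] = 4 (since 3, 91 are distinct squarefree integers > 1 with 273 not a perfect square). To show equality we compute the minimal polynomial of γ. From γ = √3 + √91: γ^2 = 3 + 2√(273) + 91 = 94 + 2√(273), so γ^2 - 94 = 2√(273); squaring, (γ^2 - 94)^2 = 4·273, i.e. γ^4 - 188γ^2 + 8836 - 1092 = 0, i.e. γ^4 - 188γ^2 + 7744 = 0. So γ is a root of x^4 - 188x^2 + 7744. This polynomial is irreducible over Q: it has no rational root (each ±√3 ± √91 is irrational), and any factorization into two quadratics over Q would force √(273) ∈ Q (pairing opposite roots) or √3, √91 ∈ Q (other pairings), all impossible. Hence [Q(γ):Q] = 4 = [Q(√3, √91):Q], so Q(γ) = Q(√3, √91).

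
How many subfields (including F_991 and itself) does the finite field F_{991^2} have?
F_{991^2} has 2 subfields

The subfields of F_{p^n} are exactly the fields F_{p^d} for d | n (each is the fixed field of the unique index-d subgroup of Gal(F_{p^n}/F_p) ≅ Z/nZ). The divisors of n = 2 are {1, 2}, giving 2 subfields: F_{991^1}, F_{991^2}.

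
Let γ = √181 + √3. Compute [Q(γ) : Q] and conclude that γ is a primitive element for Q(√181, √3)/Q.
[Q(γ) : Q] = 4 (equivalently, Q(γ) = Q(√181, √3))

Obviously Q(γ) ⊆ Q(√181, √3), and [Q(√181, √3):Q] = 4 (since 181, 3 are distinct squarefree integers > 1 with 543 not a perfect square). To show equality we compute the minimal polynomial of γ. From γ = √181 + √3: γ^2 = 181 + 2√(543) + 3 = 184 + 2√(543), so γ^2 - 184 = 2√(543); squaring, (γ^2 - 184)^2 = 4·543, i.e. γ^4 - 368γ^2 + 33856 - 2172 = 0, i.e. γ^4 - 368γ^2 + 31684 = 0. So γ is a root of x^4 - 368x^2 + 31684. This polynomial is irreducible over Q: it has no rational root (each ±√181 ± √3 is irrational), and any factorization into two quadratics over Q would force √(543) ∈ Q (pairing opposite roots) or √181, √3 ∈ Q (other pairings), all impossible. Hence [Q(γ):Q] = 4 = [Q(√181, √3):Q], so Q(γ) = Q(√181, √3).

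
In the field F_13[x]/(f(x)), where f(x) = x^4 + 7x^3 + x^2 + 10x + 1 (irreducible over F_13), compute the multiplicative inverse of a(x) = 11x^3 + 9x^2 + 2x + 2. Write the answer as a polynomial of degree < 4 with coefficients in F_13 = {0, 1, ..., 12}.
a(x)^(-1) ≡ 3x^3 + 11x^2 + 3x + 12 (mod f(x))

Since f is irreducible over F_13, F_13[x]/(f) is a field and a(x) ≠ 0 has an inverse. Apply the extended Euclidean algorithm to f(x) and a(x) in F_13[x]: f(x) = (6x + 4)·a(x) + (5x^2 + 3x + 6);  a(x) = (10x + 1)·(5x^2 + 3x + 6) + (4x + 9);  (5x^2 + 3x + 6) = (11x + 2)·(4x + 9) + (1). The last nonzero remainder is the constant 1 = gcd(f, a) in F_13. Back-substituting through the division chain expresses 1 = s(x)·a(x) + t(x)·f(x) with s(x) ≡ 3x^3 + 11x^2 + 3x + 12 (mod f), so a(x)^(-1) ≡ s(x) = 3x^3 + 11x^2 + 3x + 12 (mod f). Check: (11x^3 + 9x^2 + 2x + 2)·(3x^3 + 11x^2 + 3x + 12) = 7x^6 + 5x^5 + 8x^4 + 5x^3 + 6x^2 + 4x + 11 ≡ 1 (mod x^4 + 7x^3 + x^2 + 10x + 1).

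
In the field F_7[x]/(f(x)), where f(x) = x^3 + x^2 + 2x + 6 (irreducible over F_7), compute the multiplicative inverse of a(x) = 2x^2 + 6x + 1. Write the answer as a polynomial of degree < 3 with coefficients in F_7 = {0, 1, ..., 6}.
a(x)^(-1) ≡ 2x^2 + 2x + 3 (mod f(x))

Since f is irreducible over F_7, F_7[x]/(f) is a field and a(x) ≠ 0 has an inverse. Apply the extended Euclidean algorithm to f(x) and a(x) in F_7[x]: f(x) = (4x + 6)·a(x) + (4x);  a(x) = (4x + 5)·(4x) + (1). The last nonzero remainder is the constant 1 = gcd(f, a) in F_7. Back-substituting through the division chain expresses 1 = s(x)·a(x) + t(x)·f(x) with s(x) ≡ 2x^2 + 2x + 3 (mod f), so a(x)^(-1) ≡ s(x) = 2x^2 + 2x + 3 (mod f). Check: (2x^2 + 6x + 1)·(2x^2 + 2x + 3) = 4x^4 + 2x^3 + 6x^2 + 6x + 3 ≡ 1 (mod x^3 + x^2 + 2x + 6).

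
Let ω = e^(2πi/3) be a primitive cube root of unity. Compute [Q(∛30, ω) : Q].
[Q(∛30, ω) : Q] = 6

[Q(∛30):Q] = 3 (min poly x^3 - 30, irreducible since 30 is not a perfect cube). [Q(ω):Q] = 2 (min poly x^2 + x + 1). Since Q(∛30) ⊂ R and ω ∉ R, we have ω ∉ Q(∛30), so x^2 + x + 1 remains irreducible over Q(∛30) and [Q(∛30, ω) : Q(∛30)] = 2. By the tower law, [Q(∛30, ω) : Q] = 3 · 2 = 6. (In fact Q(∛30, ω) is the splitting field of x^3 - 30 over Q.)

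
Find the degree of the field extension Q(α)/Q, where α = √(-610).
[Q(α):Q] = 2

[Q(α):Q] equals the degree of the minimal polynomial of α. Here α^2 = -610 and x^2 + 610 is irreducible (d = -610 is squarefree, ≠ 1, hence not a square), so deg(m_α) = 2. Thus [Q(α):Q] = 2.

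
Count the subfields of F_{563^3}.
F_{563^3} has 2 subfields

The subfields of F_{p^n} are exactly the fields F_{p^d} for d | n (each is the fixed field of the unique index-d subgroup of Gal(F_{p^n}/F_p) ≅ Z/nZ). The divisors of n = 3 are {1, 3}, giving 2 subfields: F_{563^1}, F_{563^3}.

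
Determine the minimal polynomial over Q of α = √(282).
m_α(x) = x^2 - 282

α satisfies α^2 - 282 = 0, so x^2 - 282 annihilates α. Since d = 282 is squarefree and ≠ 1, it is not a perfect square in Q, so x^2 - 282 has no rational root and is therefore irreducible over Q (a degree-2 polynomial over a field is irreducible iff it has no root). Hence m_α(x) = x^2 - 282.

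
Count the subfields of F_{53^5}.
F_{53^5} has 2 subfields

The subfields of F_{p^n} are exactly the fields F_{p^d} for d | n (each is the fixed field of the unique index-d subgroup of Gal(F_{p^n}/F_p) ≅ Z/nZ). The divisors of n = 5 are {1, 5}, giving 2 subfields: F_{53^1}, F_{53^5}.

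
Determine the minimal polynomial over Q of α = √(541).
m_α(x) = x^2 - 541

α satisfies α^2 - 541 = 0, so x^2 - 541 annihilates α. Since d = 541 is squarefree and ≠ 1, it is not a perfect square in Q, so x^2 - 541 has no rational root and is therefore irreducible over Q (a degree-2 polynomial over a field is irreducible iff it has no root). Hence m_α(x) = x^2 - 541.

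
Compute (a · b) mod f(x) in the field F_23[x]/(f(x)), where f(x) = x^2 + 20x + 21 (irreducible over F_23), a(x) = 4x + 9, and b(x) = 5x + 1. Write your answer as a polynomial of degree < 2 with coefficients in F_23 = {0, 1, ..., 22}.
a · b ≡ 17x + 3 (mod f(x))

Multiply in F_23[x]: a(x)·b(x) = (4x + 9)·(5x + 1) = 20x^2 + 3x + 9. This has degree ≥ 2, so divide by f(x) over F_23: 20x^2 + 3x + 9 = (20)·(x^2 + 20x + 21) + (17x + 3). Hence a·b ≡ 17x + 3 (mod f). (F_23[x]/(f) is a field with 23^2 = 529 elements since f is irreducible of degree 2.)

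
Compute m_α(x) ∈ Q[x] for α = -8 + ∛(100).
m_α(x) = x^3 + 24x^2 + 192x + 412

Set β = α + 8 = ∛(100), so β^3 = 100. Then (α + 8)^3 - 100 = 0, i.e. α is a root of g(x) = (x + 8)^3 - 100 = x^3 + 24x^2 + 192x + 412. Since g(x) = h(x + 8) where h(x) = x^3 - 100, and h is irreducible over Q (because 100 is not a perfect cube, so h has no rational root, and a monic cubic with no rational root is irreducible), g is also irreducible (irreducibility is preserved under the substitution x → x + 8). Hence m_α(x) = x^3 + 24x^2 + 192x + 412.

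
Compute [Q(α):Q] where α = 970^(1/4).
[Q(α):Q] = 4

α is a root of x^4 - 970. By Eisenstein's criterion at the prime p = 2 (which divides the constant term 970 but p^2 = 4 does not, since 970 is squarefree), x^4 - 970 is irreducible over Q. Hence [Q(α):Q] = 4.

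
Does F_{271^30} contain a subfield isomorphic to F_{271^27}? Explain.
No: F_{271^27} is not a subfield of F_{271^30}

F_{p^m} embeds in F_{p^n} iff m | n. Here 27 ∤ 30 (since 30 = 1·27 + 3 with remainder 3 ≠ 0), so F_{271^27} is not a subfield of F_{271^30}. Equivalently: if it were, the tower law would give 27 = [F_{271^27}:F_271] dividing [F_{271^30}:F_271] = 30, contradiction.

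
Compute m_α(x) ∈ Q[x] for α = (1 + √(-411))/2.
m_α(x) = x^2 - x + 103

From 2α - 1 = √(-411), squaring gives (2α - 1)^2 = -411, i.e. 4α^2 - 4α + 1 = -411, so α^2 - α + (1 + 411)/4 = 0. Since -411 ≡ 1 (mod 4), (1 + 411)/4 = 103 ∈ Z. The polynomial x^2 - x + 103 has discriminant 1 - 4·(103) = -411, which is not a perfect square in Q (d = -411 is squarefree and ≠ 1), so x^2 - x + 103 is irreducible over Q. It is the minimal polynomial of α.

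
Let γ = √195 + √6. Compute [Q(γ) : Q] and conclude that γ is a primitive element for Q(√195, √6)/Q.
[Q(γ) : Q] = 4 (equivalently, Q(γ) = Q(√195, √6))

Obviously Q(γ) ⊆ Q(√195, √6), and [Q(√195, √6):Q] = 4 (since 195, 6 are distinct squarefree integers > 1 with 1170 not a perfect square). To show equality we compute the minimal polynomial of γ. From γ = √195 + √6: γ^2 = 195 + 2√(1170) + 6 = 201 + 2√(1170), so γ^2 - 201 = 2√(1170); squaring, (γ^2 - 201)^2 = 4·1170, i.e. γ^4 - 402γ^2 + 40401 - 4680 = 0, i.e. γ^4 - 402γ^2 + 35721 = 0. So γ is a root of x^4 - 402x^2 + 35721. This polynomial is irreducible over Q: it has no rational root (each ±√195 ± √6 is irrational), and any factorization into two quadratics over Q would force √(1170) ∈ Q (pairing opposite roots) or √195, √6 ∈ Q (other pairings), all impossible. Hence [Q(γ):Q] = 4 = [Q(√195, √6):Q], so Q(γ) = Q(√195, √6).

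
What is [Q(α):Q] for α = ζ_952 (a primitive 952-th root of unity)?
[Q(α):Q] = 384

The minimal polynomial of ζ_952 over Q is the 952-th cyclotomic polynomial Φ_952(x), which is irreducible over Q and has degree φ(952) = 384. Hence [Q(α):Q] = φ(952) = 384.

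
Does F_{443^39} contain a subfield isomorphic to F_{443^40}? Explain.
No: F_{443^40} is not a subfield of F_{443^39}

F_{p^m} embeds in F_{p^n} iff m | n. Here 40 ∤ 39 (since 39 = 0·40 + 39 with remainder 39 ≠ 0), so F_{443^40} is not a subfield of F_{443^39}. Equivalently: if it were, the tower law would give 40 = [F_{443^40}:F_443] dividing [F_{443^39}:F_443] = 39, contradiction.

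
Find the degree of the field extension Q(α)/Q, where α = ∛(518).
[Q(α):Q] = 3

The minimal polynomial of α is x^3 - 518, irreducible over Q since 518 is not a perfect cube (so x^3 - 518 has no rational root). Hence [Q(α):Q] = deg(m_α) = 3.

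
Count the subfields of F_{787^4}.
F_{787^4} has 3 subfields

The subfields of F_{p^n} are exactly the fields F_{p^d} for d | n (each is the fixed field of the unique index-d subgroup of Gal(F_{p^n}/F_p) ≅ Z/nZ). The divisors of n = 4 are {1, 2, 4}, giving 3 subfields: F_{787^1}, F_{787^2}, F_{787^4}.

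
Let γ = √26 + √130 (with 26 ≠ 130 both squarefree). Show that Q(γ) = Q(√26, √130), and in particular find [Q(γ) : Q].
[Q(γ) : Q] = 4 (equivalently, Q(γ) = Q(√26, √130))

Obviously Q(γ) ⊆ Q(√26, √130), and [Q(√26, √130):Q] = 4 (since 26, 130 are distinct squarefree integers > 1 with 3380 not a perfect square). To show equality we compute the minimal polynomial of γ. From γ = √26 + √130: γ^2 = 26 + 2√(3380) + 130 = 156 + 2√(3380), so γ^2 - 156 = 2√(3380); squaring, (γ^2 - 156)^2 = 4·3380, i.e. γ^4 - 312γ^2 + 24336 - 13520 = 0, i.e. γ^4 - 312γ^2 + 10816 = 0. So γ is a root of x^4 - 312x^2 + 10816. This polynomial is irreducible over Q: it has no rational root (each ±√26 ± √130 is irrational), and any factorization into two quadratics over Q would force √(3380) ∈ Q (pairing opposite roots) or √26, √130 ∈ Q (other pairings), all impossible. Hence [Q(γ):Q] = 4 = [Q(√26, √130):Q], so Q(γ) = Q(√26, √130).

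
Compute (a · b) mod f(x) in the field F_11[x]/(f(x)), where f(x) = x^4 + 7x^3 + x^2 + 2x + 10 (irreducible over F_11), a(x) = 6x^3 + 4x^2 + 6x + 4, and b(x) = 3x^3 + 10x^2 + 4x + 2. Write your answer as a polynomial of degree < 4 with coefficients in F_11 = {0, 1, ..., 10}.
a · b ≡ 5x^3 + 9x^2 + 3x + 10 (mod f(x))

Multiply in F_11[x]: a(x)·b(x) = (6x^3 + 4x^2 + 6x + 4)·(3x^3 + 10x^2 + 4x + 2) = 7x^6 + 6x^5 + 5x^4 + x^3 + 6x^2 + 6x + 8. This has degree ≥ 4, so divide by f(x) over F_11: 7x^6 + 6x^5 + 5x^4 + x^3 + 6x^2 + 6x + 8 = (7x^2 + x + 2)·(x^4 + 7x^3 + x^2 + 2x + 10) + (5x^3 + 9x^2 + 3x + 10). Hence a·b ≡ 5x^3 + 9x^2 + 3x + 10 (mod f). (F_11[x]/(f) is a field with 11^4 = 14641 elements since f is irreducible of degree 4.)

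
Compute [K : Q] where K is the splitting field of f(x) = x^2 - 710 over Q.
[K : Q] = 2

f(x) = x^2 - 710 factors as (x - √710)(x + √710). The splitting field is K = Q(√710). Since 710 is squarefree and > 1, it is not a perfect square, so x^2 - 710 is irreducible over Q and [Q(√710) : Q] = 2. Hence [K : Q] = 2.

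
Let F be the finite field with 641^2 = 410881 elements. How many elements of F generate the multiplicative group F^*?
There are φ(410880) = 108544 primitive elements

F_q^* is cyclic of order q - 1 = 410880. A cyclic group of order m has exactly φ(m) generators. Here m = 410880 = 2^8 · 3 · 5 · 107, so the number of primitive elements is φ(410880) = 108544.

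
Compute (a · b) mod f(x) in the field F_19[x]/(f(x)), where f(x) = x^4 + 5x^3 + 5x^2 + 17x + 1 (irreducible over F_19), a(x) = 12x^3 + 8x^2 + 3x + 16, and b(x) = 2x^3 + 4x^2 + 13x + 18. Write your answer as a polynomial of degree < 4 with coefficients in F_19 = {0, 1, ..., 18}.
a · b ≡ 5x^3 + 13x^2 + 10 (mod f(x))

Multiply in F_19[x]: a(x)·b(x) = (12x^3 + 8x^2 + 3x + 16)·(2x^3 + 4x^2 + 13x + 18) = 5x^6 + 7x^5 + 4x^4 + 3x^3 + 15x + 3. This has degree ≥ 4, so divide by f(x) over F_19: 5x^6 + 7x^5 + 4x^4 + 3x^3 + 15x + 3 = (5x^2 + x + 12)·(x^4 + 5x^3 + 5x^2 + 17x + 1) + (5x^3 + 13x^2 + 10). Hence a·b ≡ 5x^3 + 13x^2 + 10 (mod f). (F_19[x]/(f) is a field with 19^4 = 130321 elements since f is irreducible of degree 4.)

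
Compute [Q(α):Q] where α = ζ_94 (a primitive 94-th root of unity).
[Q(α):Q] = 46

The minimal polynomial of ζ_94 over Q is the 94-th cyclotomic polynomial Φ_94(x), which is irreducible over Q and has degree φ(94) = 46. Hence [Q(α):Q] = φ(94) = 46.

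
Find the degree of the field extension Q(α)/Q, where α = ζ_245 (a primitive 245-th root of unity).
[Q(α):Q] = 168

The minimal polynomial of ζ_245 over Q is the 245-th cyclotomic polynomial Φ_245(x), which is irreducible over Q and has degree φ(245) = 168. Hence [Q(α):Q] = φ(245) = 168.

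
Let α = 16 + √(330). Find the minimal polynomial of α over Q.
m_α(x) = x^2 - 32x - 74

From α - 16 = √(330), squaring gives (α - 16)^2 = 330, i.e. α^2 - 32α + 256 = 330, so α^2 - 32α - 74 = 0. The discriminant of x^2 - 32x - 74 is (-32)^2 - 4·(-74) = 1024 + 296 = 1320, and 4·(330) is not a perfect square in Q since 330 is squarefree and ≠ 1. Hence x^2 - 32x - 74 is irreducible over Q and is the minimal polynomial of α.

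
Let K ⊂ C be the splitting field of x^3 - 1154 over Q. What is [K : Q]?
[K : Q] = 6

The roots of x^3 - 1154 are ∛1154, ω∛1154, ω^2∛1154 where ω = e^(2πi/3) is a primitive cube root of unity, so K = Q(∛1154, ω). Now [Q(∛1154):Q] = 3 (since 1154 is not a perfect cube, x^3 - 1154 is irreducible) and [Q(ω):Q] = 2. Both 2 and 3 divide [K:Q], and [K:Q] ≤ 3·2 = 6, so [K:Q] = 6. (Equivalently: Q(∛1154) ⊂ R but ω ∉ R, so [K : Q(∛1154)] = 2.)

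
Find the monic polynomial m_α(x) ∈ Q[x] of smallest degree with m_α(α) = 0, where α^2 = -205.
m_α(x) = x^2 + 205

α satisfies α^2 + 205 = 0, so x^2 + 205 annihilates α. Since d = -205 is squarefree and ≠ 1, it is not a perfect square in Q, so x^2 + 205 has no rational root and is therefore irreducible over Q (a degree-2 polynomial over a field is irreducible iff it has no root). Hence m_α(x) = x^2 + 205.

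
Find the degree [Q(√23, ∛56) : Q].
[Q(√23, ∛56) : Q] = 6

Let L = Q(√23, ∛56). Since Q(√23) ⊂ L and [Q(√23):Q] = 2, the tower law gives 2 | [L:Q]. Likewise Q(∛56) ⊂ L with [Q(∛56):Q] = 3 (because 56 is not a perfect cube), so 3 | [L:Q]. As gcd(2,3) = 1, [L:Q] is divisible by 6. Conversely L is generated over Q by √23 and ∛56, so [L:Q] ≤ 2·3 = 6. Therefore [Q(√23, ∛56) : Q] = 6.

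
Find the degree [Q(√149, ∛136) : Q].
[Q(√149, ∛136) : Q] = 6

Let L = Q(√149, ∛136). Since Q(√149) ⊂ L and [Q(√149):Q] = 2, the tower law gives 2 | [L:Q]. Likewise Q(∛136) ⊂ L with [Q(∛136):Q] = 3 (because 136 is not a perfect cube), so 3 | [L:Q]. As gcd(2,3) = 1, [L:Q] is divisible by 6. Conversely L is generated over Q by √149 and ∛136, so [L:Q] ≤ 2·3 = 6. Therefore [Q(√149, ∛136) : Q] = 6.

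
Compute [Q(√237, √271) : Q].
[Q(√237, √271) : Q] = 4

[Q(√237):Q] = 2 (min poly x^2 - 237, irreducible since 237 is squarefree > 1). For the top step, suppose √271 ∈ Q(√237), say √271 = c + d√237 with c, d ∈ Q. Squaring: 271 = c^2 + 237d^2 + 2cd√237. Since √237 ∉ Q this forces 2cd = 0. If d = 0 then √271 = c ∈ Q, contradicting 271 squarefree > 1. If c = 0 then 271 = 237d^2, so 237·271 = (237d)^2 is a perfect square in Q — but 237·271 = 64227 is not a perfect square (since 237 and 271 are distinct squarefree integers). Contradiction. Hence √271 ∉ Q(√237), so x^2 - 271 stays irreducible over Q(√237) and [Q(√237, √271) : Q(√237)] = 2. By the tower law, [Q(√237, √271) : Q] = 2 · 2 = 4.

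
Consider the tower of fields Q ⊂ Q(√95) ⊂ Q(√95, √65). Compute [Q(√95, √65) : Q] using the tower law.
[Q(√95, √65) : Q] = 4

[Q(√95):Q] = 2 (min poly x^2 - 95, irreducible since 95 is squarefree > 1). For the top step, suppose √65 ∈ Q(√95), say √65 = c + d√95 with c, d ∈ Q. Squaring: 65 = c^2 + 95d^2 + 2cd√95. Since √95 ∉ Q this forces 2cd = 0. If d = 0 then √65 = c ∈ Q, contradicting 65 squarefree > 1. If c = 0 then 65 = 95d^2, so 95·65 = (95d)^2 is a perfect square in Q — but 95·65 = 6175 is not a perfect square (since 95 and 65 are distinct squarefree integers). Contradiction. Hence √65 ∉ Q(√95), so x^2 - 65 stays irreducible over Q(√95) and [Q(√95, √65) : Q(√95)] = 2. By the tower law, [Q(√95, √65) : Q] = 2 · 2 = 4.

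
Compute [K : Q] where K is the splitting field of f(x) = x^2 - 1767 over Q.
[K : Q] = 2

f(x) = x^2 - 1767 factors as (x - √1767)(x + √1767). The splitting field is K = Q(√1767). Since 1767 is squarefree and > 1, it is not a perfect square, so x^2 - 1767 is irreducible over Q and [Q(√1767) : Q] = 2. Hence [K : Q] = 2.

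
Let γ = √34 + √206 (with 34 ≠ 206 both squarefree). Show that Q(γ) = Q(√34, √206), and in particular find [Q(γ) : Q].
[Q(γ) : Q] = 4 (equivalently, Q(γ) = Q(√34, √206))

Obviously Q(γ) ⊆ Q(√34, √206), and [Q(√34, √206):Q] = 4 (since 34, 206 are distinct squarefree integers > 1 with 7004 not a perfect square). To show equality we compute the minimal polynomial of γ. From γ = √34 + √206: γ^2 = 34 + 2√(7004) + 206 = 240 + 2√(7004), so γ^2 - 240 = 2√(7004); squaring, (γ^2 - 240)^2 = 4·7004, i.e. γ^4 - 480γ^2 + 57600 - 28016 = 0, i.e. γ^4 - 480γ^2 + 29584 = 0. So γ is a root of x^4 - 480x^2 + 29584. This polynomial is irreducible over Q: it has no rational root (each ±√34 ± √206 is irrational), and any factorization into two quadratics over Q would force √(7004) ∈ Q (pairing opposite roots) or √34, √206 ∈ Q (other pairings), all impossible. Hence [Q(γ):Q] = 4 = [Q(√34, √206):Q], so Q(γ) = Q(√34, √206).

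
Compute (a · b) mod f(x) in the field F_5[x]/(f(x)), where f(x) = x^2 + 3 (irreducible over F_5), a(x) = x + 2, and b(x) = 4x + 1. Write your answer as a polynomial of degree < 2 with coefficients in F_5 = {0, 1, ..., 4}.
a · b ≡ 4x (mod f(x))

Multiply in F_5[x]: a(x)·b(x) = (x + 2)·(4x + 1) = 4x^2 + 4x + 2. This has degree ≥ 2, so divide by f(x) over F_5: 4x^2 + 4x + 2 = (4)·(x^2 + 3) + (4x). Hence a·b ≡ 4x (mod f). (F_5[x]/(f) is a field with 5^2 = 25 elements since f is irreducible of degree 2.)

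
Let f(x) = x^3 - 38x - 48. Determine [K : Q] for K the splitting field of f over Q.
[K : Q] = 6

By the rational root test, any rational root of the monic integer polynomial f(x) = x^3 - 38x - 48 must be an integer dividing the constant term -48, i.e. one of ±{1, 2, 3, 4, 6, 8, 12, 16, 24, 48}. Evaluating: f(1) = -85, f(-1) = -11, f(2) = -116, f(-2) = 20, f(3) = -135, f(-3) = 39, f(4) = -136, f(-4) = 40, f(6) = -60, f(-6) = -36, f(8) = 160, f(-8) = -256, f(12) = 1224, f(-12) = -1320, f(16) = 3440, f(-16) = -3536, f(24) = 12864, f(-24) = -12960, f(48) = 108720, f(-48) = -108816; none is 0, so f has no rational root and is therefore irreducible over Q (a cubic with no linear factor over a field is irreducible). For an irreducible cubic, the Galois group is A_3 or S_3 according as the discriminant disc(f) = -4a^3 - 27b^2 = -4·(-38)^3 - 27·(-48)^2 = 157280 is or is not a square in Q. Here disc(f) = 157280 is not a perfect square in Q, so the Galois group of f over Q is not contained in A_3 and must be all of S_3. The splitting field has degree |S_3| = 6 over Q, so [K : Q] = 6.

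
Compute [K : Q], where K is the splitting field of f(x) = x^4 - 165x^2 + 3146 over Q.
[K : Q] = 4

Solving the quadratic in x^2: x^2 = (165 ± √(165^2 - 4·3146))/2 = (165 ± √14641)/2 = (165 ± 121)/2, giving x^2 = 22 or x^2 = 143. So f(x) = (x^2 - 22)(x^2 - 143) and the roots of f are ±√22, ±√143. Hence the splitting field is K = Q(√22, √143). Since 22 and 143 are distinct squarefree integers > 1, their product 3146 is not a perfect square, so √143 ∉ Q(√22). By the tower law [K:Q] = [Q(√22,√143):Q(√22)] · [Q(√22):Q] = 2 · 2 = 4.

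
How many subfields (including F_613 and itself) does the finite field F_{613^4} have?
F_{613^4} has 3 subfields

The subfields of F_{p^n} are exactly the fields F_{p^d} for d | n (each is the fixed field of the unique index-d subgroup of Gal(F_{p^n}/F_p) ≅ Z/nZ). The divisors of n = 4 are {1, 2, 4}, giving 3 subfields: F_{613^1}, F_{613^2}, F_{613^4}.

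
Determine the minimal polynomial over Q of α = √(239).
m_α(x) = x^2 - 239

α satisfies α^2 - 239 = 0, so x^2 - 239 annihilates α. Since d = 239 is squarefree and ≠ 1, it is not a perfect square in Q, so x^2 - 239 has no rational root and is therefore irreducible over Q (a degree-2 polynomial over a field is irreducible iff it has no root). Hence m_α(x) = x^2 - 239.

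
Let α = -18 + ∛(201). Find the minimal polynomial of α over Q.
m_α(x) = x^3 + 54x^2 + 972x + 5631

Set β = α + 18 = ∛(201), so β^3 = 201. Then (α + 18)^3 - 201 = 0, i.e. α is a root of g(x) = (x + 18)^3 - 201 = x^3 + 54x^2 + 972x + 5631. Since g(x) = h(x + 18) where h(x) = x^3 - 201, and h is irreducible over Q (because 201 is not a perfect cube, so h has no rational root, and a monic cubic with no rational root is irreducible), g is also irreducible (irreducibility is preserved under the substitution x → x + 18). Hence m_α(x) = x^3 + 54x^2 + 972x + 5631.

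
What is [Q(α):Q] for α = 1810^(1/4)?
[Q(α):Q] = 4

α is a root of x^4 - 1810. By Eisenstein's criterion at the prime p = 2 (which divides the constant term 1810 but p^2 = 4 does not, since 1810 is squarefree), x^4 - 1810 is irreducible over Q. Hence [Q(α):Q] = 4.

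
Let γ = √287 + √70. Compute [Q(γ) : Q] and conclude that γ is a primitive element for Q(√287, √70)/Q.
[Q(γ) : Q] = 4 (equivalently, Q(γ) = Q(√287, √70))

Obviously Q(γ) ⊆ Q(√287, √70), and [Q(√287, √70):Q] = 4 (since 287, 70 are distinct squarefree integers > 1 with 20090 not a perfect square). To show equality we compute the minimal polynomial of γ. From γ = √287 + √70: γ^2 = 287 + 2√(20090) + 70 = 357 + 2√(20090), so γ^2 - 357 = 2√(20090); squaring, (γ^2 - 357)^2 = 4·20090, i.e. γ^4 - 714γ^2 + 127449 - 80360 = 0, i.e. γ^4 - 714γ^2 + 47089 = 0. So γ is a root of x^4 - 714x^2 + 47089. This polynomial is irreducible over Q: it has no rational root (each ±√287 ± √70 is irrational), and any factorization into two quadratics over Q would force √(20090) ∈ Q (pairing opposite roots) or √287, √70 ∈ Q (other pairings), all impossible. Hence [Q(γ):Q] = 4 = [Q(√287, √70):Q], so Q(γ) = Q(√287, √70).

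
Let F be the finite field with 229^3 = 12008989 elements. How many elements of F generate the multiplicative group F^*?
There are φ(12008988) = 3732480 primitive elements

F_q^* is cyclic of order q - 1 = 12008988. A cyclic group of order m has exactly φ(m) generators. Here m = 12008988 = 2^2 · 3^2 · 19 · 97 · 181, so the number of primitive elements is φ(12008988) = 3732480.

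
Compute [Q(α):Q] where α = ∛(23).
[Q(α):Q] = 3

The minimal polynomial of α is x^3 - 23, irreducible over Q since 23 is not a perfect cube (so x^3 - 23 has no rational root). Hence [Q(α):Q] = deg(m_α) = 3.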